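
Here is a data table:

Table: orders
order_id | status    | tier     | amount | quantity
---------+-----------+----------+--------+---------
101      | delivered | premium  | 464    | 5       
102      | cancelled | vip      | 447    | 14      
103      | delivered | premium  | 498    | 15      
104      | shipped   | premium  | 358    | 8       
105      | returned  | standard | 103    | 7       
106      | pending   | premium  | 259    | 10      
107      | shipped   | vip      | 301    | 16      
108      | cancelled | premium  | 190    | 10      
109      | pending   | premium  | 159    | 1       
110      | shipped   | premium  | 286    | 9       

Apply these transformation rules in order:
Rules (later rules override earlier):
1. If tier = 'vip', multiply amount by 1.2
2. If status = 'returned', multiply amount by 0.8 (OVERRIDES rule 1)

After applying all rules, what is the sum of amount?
3194.0

Step 1: Rule 2 takes priority for records with status = 'returned'
  - 1 records: 103 × 0.8 = 82.4
Step 2: Rule 1 applies to remaining records with tier = 'vip'
  - 2 records: 748 × 1.2 = 897.6
Step 3: Other records unchanged: 2214
Step 4: Final sum = 82.4 + 897.6 + 2214 = 3194.0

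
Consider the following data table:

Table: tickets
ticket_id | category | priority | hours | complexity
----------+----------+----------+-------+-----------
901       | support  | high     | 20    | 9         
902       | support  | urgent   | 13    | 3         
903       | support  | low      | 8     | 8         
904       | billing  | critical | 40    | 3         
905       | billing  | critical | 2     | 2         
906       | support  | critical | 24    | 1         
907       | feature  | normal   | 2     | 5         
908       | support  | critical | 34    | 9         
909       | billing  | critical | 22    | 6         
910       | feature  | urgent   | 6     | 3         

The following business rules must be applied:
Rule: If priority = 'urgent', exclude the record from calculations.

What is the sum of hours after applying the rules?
152

Step 1: Identify records where priority = 'urgent'
Step 2: The excluded records sum to 19
Step 3: Original total hours = 171
Step 4: Remaining total = 171 - 19 = 152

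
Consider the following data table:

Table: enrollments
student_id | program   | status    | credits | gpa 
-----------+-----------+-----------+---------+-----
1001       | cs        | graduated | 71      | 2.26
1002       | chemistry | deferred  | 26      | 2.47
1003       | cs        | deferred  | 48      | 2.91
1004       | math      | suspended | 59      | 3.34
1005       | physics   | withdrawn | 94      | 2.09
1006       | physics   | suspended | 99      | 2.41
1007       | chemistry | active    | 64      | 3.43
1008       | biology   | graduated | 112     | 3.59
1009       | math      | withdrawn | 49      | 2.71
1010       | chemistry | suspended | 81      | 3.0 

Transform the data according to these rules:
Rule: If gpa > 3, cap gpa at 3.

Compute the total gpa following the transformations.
26.85

Step 1: 3 records have gpa > 3
Step 2: These records originally summed to 10.36
Step 3: After capping: 3 × 3 = 9
Step 4: Unaffected records sum: 17.85
Step 5: Final sum = 9 + 17.85 = 26.85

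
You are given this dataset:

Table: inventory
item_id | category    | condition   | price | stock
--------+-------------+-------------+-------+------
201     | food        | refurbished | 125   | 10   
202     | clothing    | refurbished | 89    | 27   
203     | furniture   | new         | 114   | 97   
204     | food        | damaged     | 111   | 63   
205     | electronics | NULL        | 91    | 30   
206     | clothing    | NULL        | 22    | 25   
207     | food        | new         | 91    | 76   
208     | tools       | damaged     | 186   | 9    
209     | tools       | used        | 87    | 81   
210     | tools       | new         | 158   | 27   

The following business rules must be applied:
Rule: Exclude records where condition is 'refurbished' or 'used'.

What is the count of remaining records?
7

Step 1: Count records to exclude
  - 2 (refurbished) + 1 (used) = 3 records
Step 2: Total records: 10
Step 3: Remaining = 10 - 3 = 7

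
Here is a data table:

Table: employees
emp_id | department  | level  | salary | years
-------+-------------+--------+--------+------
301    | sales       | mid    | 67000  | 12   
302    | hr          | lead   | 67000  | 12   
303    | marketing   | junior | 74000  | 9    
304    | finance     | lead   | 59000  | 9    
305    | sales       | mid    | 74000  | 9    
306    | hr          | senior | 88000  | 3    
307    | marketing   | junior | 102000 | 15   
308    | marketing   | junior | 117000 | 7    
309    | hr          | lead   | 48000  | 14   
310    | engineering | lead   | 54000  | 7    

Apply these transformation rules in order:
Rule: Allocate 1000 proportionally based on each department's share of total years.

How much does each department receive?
engineering: 72.16, finance: 92.78, hr: 298.97, marketing: 319.59, sales: 216.49

Step 1: Calculate total years = 97
Step 2: Calculate each department's proportion:
  engineering: 7/97 = 7.22% → 72.16
  finance: 9/97 = 9.28% → 92.78
  hr: 29/97 = 29.90% → 298.97
  marketing: 31/97 = 31.96% → 319.59
  sales: 21/97 = 21.65% → 216.49
Step 3: Verify: sum of allocations ≈ 1000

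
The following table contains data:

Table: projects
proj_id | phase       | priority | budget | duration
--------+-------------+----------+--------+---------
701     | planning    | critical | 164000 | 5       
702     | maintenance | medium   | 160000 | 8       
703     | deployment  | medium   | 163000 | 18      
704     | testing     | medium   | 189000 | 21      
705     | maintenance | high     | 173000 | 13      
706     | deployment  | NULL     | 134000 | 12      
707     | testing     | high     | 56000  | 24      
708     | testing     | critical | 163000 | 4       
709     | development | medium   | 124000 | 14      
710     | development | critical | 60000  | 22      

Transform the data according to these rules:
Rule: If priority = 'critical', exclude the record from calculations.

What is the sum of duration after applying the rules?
110

Step 1: Identify records where priority = 'critical'
Step 2: The excluded records sum to 31
Step 3: Original total duration = 141
Step 4: Remaining total = 141 - 31 = 110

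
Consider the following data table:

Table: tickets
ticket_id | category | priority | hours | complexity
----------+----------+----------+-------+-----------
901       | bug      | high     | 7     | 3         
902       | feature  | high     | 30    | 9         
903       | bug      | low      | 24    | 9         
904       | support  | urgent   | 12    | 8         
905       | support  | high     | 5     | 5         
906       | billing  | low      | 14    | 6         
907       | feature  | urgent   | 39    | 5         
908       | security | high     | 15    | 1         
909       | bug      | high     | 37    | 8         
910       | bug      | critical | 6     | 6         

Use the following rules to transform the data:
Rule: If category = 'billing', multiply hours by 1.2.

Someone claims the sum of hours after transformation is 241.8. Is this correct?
No, the correct result is 191.8.

Step 1: Calculate the correct sum after transformation
Step 2: Apply multiplier 1.2 to records where category = 'billing'
Step 3: Correct result = 191.8
Step 4: Claimed result = 241.8
Step 5: 191.8 ≠ 241.8
Conclusion: The claimed result is incorrect. The correct answer is 191.8.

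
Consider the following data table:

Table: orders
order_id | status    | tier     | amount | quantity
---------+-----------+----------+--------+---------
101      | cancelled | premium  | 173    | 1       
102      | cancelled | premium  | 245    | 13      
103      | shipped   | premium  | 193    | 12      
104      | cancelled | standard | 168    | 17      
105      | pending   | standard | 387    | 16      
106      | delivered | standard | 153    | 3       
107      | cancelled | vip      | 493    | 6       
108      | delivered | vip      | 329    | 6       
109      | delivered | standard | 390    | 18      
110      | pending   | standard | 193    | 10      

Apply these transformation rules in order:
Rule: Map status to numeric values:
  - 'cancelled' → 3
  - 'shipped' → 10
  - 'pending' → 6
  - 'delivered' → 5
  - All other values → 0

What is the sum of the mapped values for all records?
49

Step 1: Apply mapping to each record
Step 2: Count by status:
  'cancelled': 4 records × 3 = 12
  'shipped': 1 records × 10 = 10
  'pending': 2 records × 6 = 12
  'delivered': 3 records × 5 = 15
Step 3: Sum all mapped values = 49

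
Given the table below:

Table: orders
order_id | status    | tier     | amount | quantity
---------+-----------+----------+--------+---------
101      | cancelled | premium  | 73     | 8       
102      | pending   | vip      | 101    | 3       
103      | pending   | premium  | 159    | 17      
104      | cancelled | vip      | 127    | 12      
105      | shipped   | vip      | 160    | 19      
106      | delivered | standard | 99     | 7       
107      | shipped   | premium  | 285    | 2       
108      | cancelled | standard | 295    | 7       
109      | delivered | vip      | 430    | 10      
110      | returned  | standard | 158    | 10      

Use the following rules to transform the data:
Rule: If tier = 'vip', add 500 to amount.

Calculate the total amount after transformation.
3887

Step 1: Count records where tier = 'vip': 4
Step 2: Total bonus added: 4 × 500 = 2000
Step 3: Original sum of amount: 1887
Step 4: Final sum = 1887 + 2000 = 3887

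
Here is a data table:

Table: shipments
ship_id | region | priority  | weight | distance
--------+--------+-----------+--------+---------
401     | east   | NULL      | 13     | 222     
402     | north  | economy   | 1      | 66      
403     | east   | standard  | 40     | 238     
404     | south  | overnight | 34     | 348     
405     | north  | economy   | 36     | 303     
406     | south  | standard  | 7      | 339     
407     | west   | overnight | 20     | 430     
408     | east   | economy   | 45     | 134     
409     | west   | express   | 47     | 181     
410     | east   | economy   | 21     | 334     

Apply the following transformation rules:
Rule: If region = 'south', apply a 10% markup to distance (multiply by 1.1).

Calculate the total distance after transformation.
2663.7

Step 1: Records with region = 'south' have total distance = 687
Step 2: Apply multiplier: 687 × 1.1 = 755.7
Step 3: Other records total: 1908
Step 4: Final sum = 755.7 + 1908 = 2663.7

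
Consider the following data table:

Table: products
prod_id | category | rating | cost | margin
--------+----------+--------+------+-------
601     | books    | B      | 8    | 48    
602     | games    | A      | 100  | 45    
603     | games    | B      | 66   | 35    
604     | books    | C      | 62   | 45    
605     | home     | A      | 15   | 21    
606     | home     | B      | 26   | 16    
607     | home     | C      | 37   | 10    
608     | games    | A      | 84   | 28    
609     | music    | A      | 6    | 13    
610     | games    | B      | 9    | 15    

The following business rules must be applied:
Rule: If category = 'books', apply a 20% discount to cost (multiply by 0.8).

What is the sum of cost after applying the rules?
399.0

Step 1: Records with category = 'books' have total cost = 70
Step 2: Apply multiplier: 70 × 0.8 = 56.0
Step 3: Other records total: 343
Step 4: Final sum = 56.0 + 343 = 399.0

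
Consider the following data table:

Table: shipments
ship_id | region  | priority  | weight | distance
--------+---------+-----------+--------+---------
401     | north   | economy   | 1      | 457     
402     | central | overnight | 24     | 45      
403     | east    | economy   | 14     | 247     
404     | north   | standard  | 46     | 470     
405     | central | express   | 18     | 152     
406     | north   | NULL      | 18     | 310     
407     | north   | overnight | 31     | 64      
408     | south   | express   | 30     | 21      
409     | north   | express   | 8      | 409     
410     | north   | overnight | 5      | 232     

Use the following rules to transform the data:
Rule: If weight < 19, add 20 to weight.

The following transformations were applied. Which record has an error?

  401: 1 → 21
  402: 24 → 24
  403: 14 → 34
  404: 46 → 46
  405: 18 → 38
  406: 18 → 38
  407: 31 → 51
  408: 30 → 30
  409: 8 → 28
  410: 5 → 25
Record 407 has an error. The correct transformed value should be 31, not 51.

Step 1: Check each record against the rule
Step 2: Record 407 has weight = 31
Step 3: Since 31 >= 19, the bonus should not have been applied
Step 4: Correct value = 31, but claimed value = 51
Conclusion: Record 407 has the error.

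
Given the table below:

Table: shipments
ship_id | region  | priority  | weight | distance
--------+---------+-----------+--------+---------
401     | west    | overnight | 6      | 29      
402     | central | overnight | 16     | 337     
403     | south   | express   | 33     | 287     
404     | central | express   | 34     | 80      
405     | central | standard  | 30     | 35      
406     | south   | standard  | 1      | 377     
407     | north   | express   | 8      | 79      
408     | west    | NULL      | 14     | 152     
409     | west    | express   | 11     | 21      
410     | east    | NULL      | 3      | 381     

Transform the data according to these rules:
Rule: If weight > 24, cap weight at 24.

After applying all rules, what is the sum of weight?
131

Step 1: 3 records have weight > 24
Step 2: These records originally summed to 97
Step 3: After capping: 3 × 24 = 72
Step 4: Unaffected records sum: 59
Step 5: Final sum = 72 + 59 = 131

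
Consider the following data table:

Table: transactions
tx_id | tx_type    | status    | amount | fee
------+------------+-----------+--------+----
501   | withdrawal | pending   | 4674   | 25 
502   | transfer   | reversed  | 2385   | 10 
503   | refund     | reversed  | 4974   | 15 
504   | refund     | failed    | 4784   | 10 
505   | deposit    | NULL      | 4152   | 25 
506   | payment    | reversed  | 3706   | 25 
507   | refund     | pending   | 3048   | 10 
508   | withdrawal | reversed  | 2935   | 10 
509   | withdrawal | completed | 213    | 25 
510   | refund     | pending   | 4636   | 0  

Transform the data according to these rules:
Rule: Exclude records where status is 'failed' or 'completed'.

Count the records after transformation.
8

Step 1: Count records to exclude
  - 1 (failed) + 1 (completed) = 2 records
Step 2: Total records: 10
Step 3: Remaining = 10 - 2 = 8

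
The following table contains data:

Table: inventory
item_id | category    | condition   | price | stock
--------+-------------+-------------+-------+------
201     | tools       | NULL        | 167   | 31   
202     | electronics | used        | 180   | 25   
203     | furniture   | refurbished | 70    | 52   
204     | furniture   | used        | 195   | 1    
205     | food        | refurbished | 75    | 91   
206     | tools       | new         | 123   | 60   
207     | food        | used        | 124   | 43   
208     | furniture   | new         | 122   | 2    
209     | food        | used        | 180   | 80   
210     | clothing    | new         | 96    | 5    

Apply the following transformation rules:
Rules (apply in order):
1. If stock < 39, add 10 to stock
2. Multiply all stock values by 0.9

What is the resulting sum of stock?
396.0

Step 1: Apply Rule 1 - Add 10 to records with stock < 39
  - 5 records affected: 64 + (5 × 10) = 114
  - Unaffected records: 326
  - Sum after Rule 1: 440
Step 2: Apply Rule 2 - Multiply all by 0.9
  - 440 × 0.9 = 396.0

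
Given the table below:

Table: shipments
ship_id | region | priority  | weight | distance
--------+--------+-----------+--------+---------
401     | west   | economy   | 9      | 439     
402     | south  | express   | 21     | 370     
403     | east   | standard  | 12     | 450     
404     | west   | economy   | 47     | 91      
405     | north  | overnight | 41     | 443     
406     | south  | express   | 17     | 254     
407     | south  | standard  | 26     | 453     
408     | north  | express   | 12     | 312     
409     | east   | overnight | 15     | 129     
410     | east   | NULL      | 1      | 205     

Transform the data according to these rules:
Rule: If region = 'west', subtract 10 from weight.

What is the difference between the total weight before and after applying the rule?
20

Step 1: Original sum of weight = 201
Step 2: 2 records have region = 'west'
Step 3: Each affected record changes by -10
Step 4: Total change = 2 × -10 = -20
Step 5: New sum = 201 + -20 = 181
Step 6: Difference = |181 - 201| = 20
        (Sum decreased by 20)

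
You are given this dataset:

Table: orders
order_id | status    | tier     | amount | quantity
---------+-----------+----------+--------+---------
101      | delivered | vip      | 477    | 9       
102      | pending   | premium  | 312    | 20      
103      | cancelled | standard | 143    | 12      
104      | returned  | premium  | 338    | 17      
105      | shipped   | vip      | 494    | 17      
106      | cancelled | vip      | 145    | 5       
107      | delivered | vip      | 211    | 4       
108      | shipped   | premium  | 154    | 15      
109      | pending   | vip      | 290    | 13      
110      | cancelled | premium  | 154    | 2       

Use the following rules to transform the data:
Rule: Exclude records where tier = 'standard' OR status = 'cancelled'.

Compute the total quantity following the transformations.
95

Step 1: Find records where tier = 'standard' OR status = 'cancelled'
Step 2: 3 records match, summing to 19
Step 3: Original sum: 114
Step 4: Remaining sum = 114 - 19 = 95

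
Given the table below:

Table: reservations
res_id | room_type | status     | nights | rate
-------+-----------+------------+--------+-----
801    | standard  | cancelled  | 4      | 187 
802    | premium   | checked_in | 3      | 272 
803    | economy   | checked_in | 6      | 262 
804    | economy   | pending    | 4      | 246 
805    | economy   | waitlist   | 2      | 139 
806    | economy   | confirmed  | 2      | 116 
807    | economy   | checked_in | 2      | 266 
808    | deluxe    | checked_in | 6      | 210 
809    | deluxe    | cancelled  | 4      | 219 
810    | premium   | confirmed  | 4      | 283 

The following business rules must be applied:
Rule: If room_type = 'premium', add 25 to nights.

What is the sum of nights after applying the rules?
87

Step 1: Count records where room_type = 'premium': 2
Step 2: Total bonus added: 2 × 25 = 50
Step 3: Original sum of nights: 37
Step 4: Final sum = 37 + 50 = 87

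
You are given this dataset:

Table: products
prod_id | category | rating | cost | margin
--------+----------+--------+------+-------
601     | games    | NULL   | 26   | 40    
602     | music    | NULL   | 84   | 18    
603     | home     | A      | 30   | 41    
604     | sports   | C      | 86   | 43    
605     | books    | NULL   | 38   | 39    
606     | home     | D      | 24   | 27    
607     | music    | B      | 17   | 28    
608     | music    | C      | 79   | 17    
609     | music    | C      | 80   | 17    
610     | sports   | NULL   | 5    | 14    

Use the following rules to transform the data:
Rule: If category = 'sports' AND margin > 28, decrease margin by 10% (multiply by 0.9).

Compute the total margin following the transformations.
279.7

Step 1: Find records where category = 'sports' AND margin > 28
Step 2: 1 records match, summing to 43
Step 3: After multiplier: 43 × 0.9 = 38.7
Step 4: Unaffected records sum: 241
Step 5: Final sum = 38.7 + 241 = 279.7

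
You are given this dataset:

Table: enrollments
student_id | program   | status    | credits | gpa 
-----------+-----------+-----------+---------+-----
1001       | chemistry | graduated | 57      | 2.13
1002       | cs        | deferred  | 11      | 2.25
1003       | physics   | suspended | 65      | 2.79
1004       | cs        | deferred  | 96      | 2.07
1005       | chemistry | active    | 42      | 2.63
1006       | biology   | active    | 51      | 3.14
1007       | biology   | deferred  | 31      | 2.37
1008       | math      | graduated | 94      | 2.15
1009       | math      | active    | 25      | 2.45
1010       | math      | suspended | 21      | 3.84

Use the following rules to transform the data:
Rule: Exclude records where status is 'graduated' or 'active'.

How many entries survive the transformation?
5

Step 1: Count records to exclude
  - 2 (graduated) + 3 (active) = 5 records
Step 2: Total records: 10
Step 3: Remaining = 10 - 5 = 5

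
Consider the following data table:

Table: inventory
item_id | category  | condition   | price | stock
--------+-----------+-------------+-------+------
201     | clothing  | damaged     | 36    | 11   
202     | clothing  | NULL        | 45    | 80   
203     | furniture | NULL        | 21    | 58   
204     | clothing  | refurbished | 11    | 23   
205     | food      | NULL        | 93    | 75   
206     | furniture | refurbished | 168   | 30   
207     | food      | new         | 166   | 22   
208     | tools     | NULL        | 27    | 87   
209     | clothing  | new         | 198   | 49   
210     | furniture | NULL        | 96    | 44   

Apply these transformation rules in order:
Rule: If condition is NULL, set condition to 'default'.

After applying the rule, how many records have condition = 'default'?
5

Step 1: Count records where condition IS NULL
Step 2: Found 5 records with NULL condition
Step 3: These records will have condition set to 'default'
Step 4: Records already having condition = 'default': 0
Step 5: Answer: 5 + 0 = 5 records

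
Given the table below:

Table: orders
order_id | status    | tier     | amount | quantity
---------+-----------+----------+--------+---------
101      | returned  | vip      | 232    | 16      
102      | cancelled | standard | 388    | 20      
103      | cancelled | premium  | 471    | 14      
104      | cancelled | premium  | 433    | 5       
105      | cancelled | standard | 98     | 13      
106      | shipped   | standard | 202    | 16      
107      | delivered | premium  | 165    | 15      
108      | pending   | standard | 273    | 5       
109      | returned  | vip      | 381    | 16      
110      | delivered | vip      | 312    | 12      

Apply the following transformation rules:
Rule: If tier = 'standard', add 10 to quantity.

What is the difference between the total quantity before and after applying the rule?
40

Step 1: Original sum of quantity = 132
Step 2: 4 records have tier = 'standard'
Step 3: Each affected record changes by 10
Step 4: Total change = 4 × 10 = 40
Step 5: New sum = 132 + 40 = 172
Step 6: Difference = |172 - 132| = 40
        (Sum increased by 40)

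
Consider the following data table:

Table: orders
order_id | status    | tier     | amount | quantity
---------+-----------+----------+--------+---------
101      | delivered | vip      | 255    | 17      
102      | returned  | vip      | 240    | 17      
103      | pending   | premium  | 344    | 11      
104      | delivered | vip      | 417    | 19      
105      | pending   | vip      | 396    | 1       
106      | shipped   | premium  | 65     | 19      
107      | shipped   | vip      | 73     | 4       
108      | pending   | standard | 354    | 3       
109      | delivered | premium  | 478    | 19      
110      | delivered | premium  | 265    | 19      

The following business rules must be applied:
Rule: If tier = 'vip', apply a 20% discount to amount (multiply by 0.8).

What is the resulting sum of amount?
2610.8

Step 1: Records with tier = 'vip' have total amount = 1381
Step 2: Apply multiplier: 1381 × 0.8 = 1104.8
Step 3: Other records total: 1506
Step 4: Final sum = 1104.8 + 1506 = 2610.8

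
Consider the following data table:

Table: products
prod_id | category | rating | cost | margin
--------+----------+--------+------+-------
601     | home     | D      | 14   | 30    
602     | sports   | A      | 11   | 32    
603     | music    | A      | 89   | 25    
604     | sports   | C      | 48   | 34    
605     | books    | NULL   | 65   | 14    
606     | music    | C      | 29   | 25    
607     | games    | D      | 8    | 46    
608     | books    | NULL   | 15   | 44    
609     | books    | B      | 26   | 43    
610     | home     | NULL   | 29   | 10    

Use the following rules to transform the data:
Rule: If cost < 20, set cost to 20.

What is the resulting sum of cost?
366

Step 1: 4 records have cost < 20
Step 2: These records originally summed to 48
Step 3: After setting to minimum: 4 × 20 = 80
Step 4: Unaffected records sum: 286
Step 5: Final sum = 80 + 286 = 366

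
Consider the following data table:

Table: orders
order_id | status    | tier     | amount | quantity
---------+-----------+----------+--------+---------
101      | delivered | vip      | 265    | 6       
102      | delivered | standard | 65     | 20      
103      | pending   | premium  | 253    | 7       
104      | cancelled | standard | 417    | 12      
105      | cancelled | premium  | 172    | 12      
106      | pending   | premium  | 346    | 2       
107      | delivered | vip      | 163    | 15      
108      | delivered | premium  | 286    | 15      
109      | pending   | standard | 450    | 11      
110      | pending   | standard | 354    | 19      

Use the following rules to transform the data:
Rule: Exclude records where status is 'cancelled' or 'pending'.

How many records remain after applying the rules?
4

Step 1: Count records to exclude
  - 2 (cancelled) + 4 (pending) = 6 records
Step 2: Total records: 10
Step 3: Remaining = 10 - 6 = 4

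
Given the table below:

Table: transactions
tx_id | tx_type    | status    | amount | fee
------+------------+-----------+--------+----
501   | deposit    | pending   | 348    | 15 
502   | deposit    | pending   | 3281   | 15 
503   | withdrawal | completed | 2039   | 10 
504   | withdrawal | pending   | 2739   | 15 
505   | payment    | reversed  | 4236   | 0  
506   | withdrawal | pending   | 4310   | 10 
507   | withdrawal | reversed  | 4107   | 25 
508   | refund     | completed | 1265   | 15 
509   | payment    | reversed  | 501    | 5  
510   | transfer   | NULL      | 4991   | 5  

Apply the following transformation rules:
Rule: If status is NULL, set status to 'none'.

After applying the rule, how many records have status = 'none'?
1

Step 1: Count records where status IS NULL
Step 2: Found 1 records with NULL status
Step 3: These records will have status set to 'none'
Step 4: Records already having status = 'none': 0
Step 5: Answer: 1 + 0 = 1 records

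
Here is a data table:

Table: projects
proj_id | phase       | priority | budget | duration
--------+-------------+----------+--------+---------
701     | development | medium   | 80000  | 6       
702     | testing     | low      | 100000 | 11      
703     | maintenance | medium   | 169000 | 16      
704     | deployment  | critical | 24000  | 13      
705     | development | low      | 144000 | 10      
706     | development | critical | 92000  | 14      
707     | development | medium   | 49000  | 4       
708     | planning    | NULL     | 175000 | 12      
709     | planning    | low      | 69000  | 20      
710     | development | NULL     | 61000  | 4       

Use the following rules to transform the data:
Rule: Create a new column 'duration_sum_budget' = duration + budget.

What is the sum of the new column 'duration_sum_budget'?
963110

Step 1: For each record, compute duration + budget
Example calculations:
  6 + 80000 = 80006
  11 + 100000 = 100011
  16 + 169000 = 169016
  ...
Step 2: Sum all derived values
Step 3: Total = 963110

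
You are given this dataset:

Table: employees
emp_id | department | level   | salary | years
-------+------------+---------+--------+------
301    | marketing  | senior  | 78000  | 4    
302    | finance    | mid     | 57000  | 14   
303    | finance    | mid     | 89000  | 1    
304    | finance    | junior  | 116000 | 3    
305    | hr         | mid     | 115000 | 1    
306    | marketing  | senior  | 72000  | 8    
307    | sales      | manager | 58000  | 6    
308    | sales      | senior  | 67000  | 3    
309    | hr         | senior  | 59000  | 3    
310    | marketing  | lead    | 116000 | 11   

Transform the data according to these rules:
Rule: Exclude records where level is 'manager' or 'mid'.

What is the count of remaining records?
6

Step 1: Count records to exclude
  - 1 (manager) + 3 (mid) = 4 records
Step 2: Total records: 10
Step 3: Remaining = 10 - 4 = 6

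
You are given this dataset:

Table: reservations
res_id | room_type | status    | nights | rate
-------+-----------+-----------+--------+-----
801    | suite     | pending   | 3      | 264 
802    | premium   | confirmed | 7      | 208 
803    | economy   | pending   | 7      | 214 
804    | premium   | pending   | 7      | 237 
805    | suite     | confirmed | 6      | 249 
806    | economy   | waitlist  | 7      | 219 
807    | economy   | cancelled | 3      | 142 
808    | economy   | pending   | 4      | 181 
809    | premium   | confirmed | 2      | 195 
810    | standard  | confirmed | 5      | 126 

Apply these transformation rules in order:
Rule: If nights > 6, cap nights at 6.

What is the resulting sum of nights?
47

Step 1: 4 records have nights > 6
Step 2: These records originally summed to 28
Step 3: After capping: 4 × 6 = 24
Step 4: Unaffected records sum: 23
Step 5: Final sum = 24 + 23 = 47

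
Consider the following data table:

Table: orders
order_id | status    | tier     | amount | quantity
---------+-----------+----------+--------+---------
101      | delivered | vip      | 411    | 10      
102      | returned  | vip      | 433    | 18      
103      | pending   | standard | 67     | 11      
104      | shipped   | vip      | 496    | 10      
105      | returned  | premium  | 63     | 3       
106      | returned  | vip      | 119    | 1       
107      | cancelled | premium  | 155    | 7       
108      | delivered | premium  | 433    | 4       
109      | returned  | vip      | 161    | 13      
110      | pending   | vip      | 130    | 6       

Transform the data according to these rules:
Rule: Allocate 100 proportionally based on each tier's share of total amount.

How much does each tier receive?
premium: 26.38, standard: 2.71, vip: 70.91

Step 1: Calculate total amount = 2468
Step 2: Calculate each tier's proportion:
  premium: 651/2468 = 26.38% → 26.38
  standard: 67/2468 = 2.71% → 2.71
  vip: 1750/2468 = 70.91% → 70.91
Step 3: Verify: sum of allocations ≈ 100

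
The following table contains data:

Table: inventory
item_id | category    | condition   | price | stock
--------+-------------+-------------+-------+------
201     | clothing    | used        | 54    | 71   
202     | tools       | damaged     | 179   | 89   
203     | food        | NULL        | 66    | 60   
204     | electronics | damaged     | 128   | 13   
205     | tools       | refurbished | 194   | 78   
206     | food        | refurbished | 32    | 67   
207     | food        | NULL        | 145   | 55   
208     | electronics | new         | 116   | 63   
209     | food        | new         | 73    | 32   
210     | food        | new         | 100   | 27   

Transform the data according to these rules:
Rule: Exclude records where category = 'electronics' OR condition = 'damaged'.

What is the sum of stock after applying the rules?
390

Step 1: Find records where category = 'electronics' OR condition = 'damaged'
Step 2: 3 records match, summing to 165
Step 3: Original sum: 555
Step 4: Remaining sum = 555 - 165 = 390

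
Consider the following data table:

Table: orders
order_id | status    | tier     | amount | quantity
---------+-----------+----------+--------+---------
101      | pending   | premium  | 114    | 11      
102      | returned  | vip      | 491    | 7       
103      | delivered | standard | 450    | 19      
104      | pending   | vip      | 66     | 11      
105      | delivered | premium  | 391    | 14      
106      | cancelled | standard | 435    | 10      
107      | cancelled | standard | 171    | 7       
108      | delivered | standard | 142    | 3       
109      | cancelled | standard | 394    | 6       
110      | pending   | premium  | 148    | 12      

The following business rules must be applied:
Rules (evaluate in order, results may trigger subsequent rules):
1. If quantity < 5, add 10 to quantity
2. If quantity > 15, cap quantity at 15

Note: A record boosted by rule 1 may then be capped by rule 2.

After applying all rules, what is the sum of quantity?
106

Step 1: Apply rule 1 to records with quantity < 5
  - 1 records get bonus of 10
  - Of these, 0 records then exceed 15 and get capped
Step 2: Apply rule 2 to records with quantity > 15
  - 1 records (original) are capped
Step 3: Calculate final sum = 106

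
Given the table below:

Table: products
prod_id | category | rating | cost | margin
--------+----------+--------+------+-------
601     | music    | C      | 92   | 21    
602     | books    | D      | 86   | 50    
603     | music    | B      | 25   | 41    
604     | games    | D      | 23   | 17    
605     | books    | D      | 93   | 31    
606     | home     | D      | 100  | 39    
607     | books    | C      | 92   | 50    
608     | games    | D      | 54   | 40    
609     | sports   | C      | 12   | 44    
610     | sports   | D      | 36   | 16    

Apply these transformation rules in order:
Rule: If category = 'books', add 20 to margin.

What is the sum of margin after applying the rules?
409

Step 1: Count records where category = 'books': 3
Step 2: Total bonus added: 3 × 20 = 60
Step 3: Original sum of margin: 349
Step 4: Final sum = 349 + 60 = 409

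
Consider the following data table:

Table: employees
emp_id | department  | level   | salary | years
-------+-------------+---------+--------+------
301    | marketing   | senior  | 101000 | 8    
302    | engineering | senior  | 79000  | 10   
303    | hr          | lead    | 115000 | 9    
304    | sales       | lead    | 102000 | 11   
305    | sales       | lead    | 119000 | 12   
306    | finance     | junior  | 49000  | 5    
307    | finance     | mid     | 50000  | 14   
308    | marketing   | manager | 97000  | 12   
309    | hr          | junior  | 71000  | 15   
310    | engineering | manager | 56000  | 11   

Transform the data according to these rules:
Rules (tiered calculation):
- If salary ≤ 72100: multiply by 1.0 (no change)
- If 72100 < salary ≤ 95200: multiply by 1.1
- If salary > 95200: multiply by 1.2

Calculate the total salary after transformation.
953700.0

Step 1: Tier 1 (salary ≤ 72100): 4 records, sum = 226000 × 1.0 = 226000.0
Step 2: Tier 2 (72100 < salary ≤ 95200): 1 records, sum = 79000 × 1.1 = 86900.0
Step 3: Tier 3 (salary > 95200): 5 records, sum = 534000 × 1.2 = 640800.0
Step 4: Final sum = 226000.0 + 86900.0 + 640800.0 = 953700.0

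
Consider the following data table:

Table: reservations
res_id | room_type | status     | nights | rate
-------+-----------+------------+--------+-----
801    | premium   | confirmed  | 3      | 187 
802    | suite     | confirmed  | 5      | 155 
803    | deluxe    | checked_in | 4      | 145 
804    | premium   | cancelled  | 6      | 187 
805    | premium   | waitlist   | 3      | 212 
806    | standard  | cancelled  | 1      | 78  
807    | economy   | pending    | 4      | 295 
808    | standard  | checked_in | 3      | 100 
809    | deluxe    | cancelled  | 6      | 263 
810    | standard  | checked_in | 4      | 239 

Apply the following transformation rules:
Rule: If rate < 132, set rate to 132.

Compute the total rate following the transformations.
1947

Step 1: 2 records have rate < 132
Step 2: These records originally summed to 178
Step 3: After setting to minimum: 2 × 132 = 264
Step 4: Unaffected records sum: 1683
Step 5: Final sum = 264 + 1683 = 1947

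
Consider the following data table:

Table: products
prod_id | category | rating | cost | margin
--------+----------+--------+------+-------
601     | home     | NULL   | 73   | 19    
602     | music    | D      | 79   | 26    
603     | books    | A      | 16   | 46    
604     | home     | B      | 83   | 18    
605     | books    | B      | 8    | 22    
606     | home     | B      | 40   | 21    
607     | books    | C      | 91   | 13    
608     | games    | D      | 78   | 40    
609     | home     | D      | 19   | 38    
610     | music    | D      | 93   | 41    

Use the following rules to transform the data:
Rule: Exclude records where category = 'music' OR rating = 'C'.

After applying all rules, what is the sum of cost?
317

Step 1: Find records where category = 'music' OR rating = 'C'
Step 2: 3 records match, summing to 263
Step 3: Original sum: 580
Step 4: Remaining sum = 580 - 263 = 317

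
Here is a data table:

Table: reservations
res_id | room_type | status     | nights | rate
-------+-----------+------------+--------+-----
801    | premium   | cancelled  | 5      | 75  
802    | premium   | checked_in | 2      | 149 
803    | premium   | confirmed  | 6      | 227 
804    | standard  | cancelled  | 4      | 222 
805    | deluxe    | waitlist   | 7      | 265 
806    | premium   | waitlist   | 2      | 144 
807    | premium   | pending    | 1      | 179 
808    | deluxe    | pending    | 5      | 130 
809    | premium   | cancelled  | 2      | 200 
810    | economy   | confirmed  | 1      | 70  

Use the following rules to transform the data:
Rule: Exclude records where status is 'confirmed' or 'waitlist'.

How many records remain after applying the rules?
6

Step 1: Count records to exclude
  - 2 (confirmed) + 2 (waitlist) = 4 records
Step 2: Total records: 10
Step 3: Remaining = 10 - 4 = 6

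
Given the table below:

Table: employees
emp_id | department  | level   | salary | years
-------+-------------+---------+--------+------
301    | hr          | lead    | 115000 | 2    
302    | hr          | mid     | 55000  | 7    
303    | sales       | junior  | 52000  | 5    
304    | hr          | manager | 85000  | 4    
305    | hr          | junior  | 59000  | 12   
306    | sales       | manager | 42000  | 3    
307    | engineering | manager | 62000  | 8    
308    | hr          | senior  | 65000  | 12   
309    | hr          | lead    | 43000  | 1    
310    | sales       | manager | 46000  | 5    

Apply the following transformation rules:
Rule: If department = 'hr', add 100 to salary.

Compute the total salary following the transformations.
624600

Step 1: Count records where department = 'hr': 6
Step 2: Total bonus added: 6 × 100 = 600
Step 3: Original sum of salary: 624000
Step 4: Final sum = 624000 + 600 = 624600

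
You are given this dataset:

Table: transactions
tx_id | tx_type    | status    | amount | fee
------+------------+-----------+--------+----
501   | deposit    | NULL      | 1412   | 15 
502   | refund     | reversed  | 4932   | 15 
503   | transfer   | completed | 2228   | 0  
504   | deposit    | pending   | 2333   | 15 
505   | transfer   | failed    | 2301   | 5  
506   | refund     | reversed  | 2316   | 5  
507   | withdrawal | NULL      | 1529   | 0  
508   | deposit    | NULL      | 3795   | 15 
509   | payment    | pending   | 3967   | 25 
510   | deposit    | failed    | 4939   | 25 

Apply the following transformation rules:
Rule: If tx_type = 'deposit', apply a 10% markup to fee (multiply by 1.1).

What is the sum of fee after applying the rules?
127.0

Step 1: Records with tx_type = 'deposit' have total fee = 70
Step 2: Apply multiplier: 70 × 1.1 = 77.0
Step 3: Other records total: 50
Step 4: Final sum = 77.0 + 50 = 127.0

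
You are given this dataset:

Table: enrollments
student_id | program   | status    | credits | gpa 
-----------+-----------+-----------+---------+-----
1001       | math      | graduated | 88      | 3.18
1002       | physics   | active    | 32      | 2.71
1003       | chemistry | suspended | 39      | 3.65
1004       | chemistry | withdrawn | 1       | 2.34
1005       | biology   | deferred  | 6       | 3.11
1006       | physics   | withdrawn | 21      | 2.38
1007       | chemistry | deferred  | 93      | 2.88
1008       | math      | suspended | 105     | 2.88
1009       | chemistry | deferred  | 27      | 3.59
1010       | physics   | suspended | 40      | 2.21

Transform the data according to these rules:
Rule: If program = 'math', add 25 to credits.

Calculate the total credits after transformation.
502

Step 1: Count records where program = 'math': 2
Step 2: Total bonus added: 2 × 25 = 50
Step 3: Original sum of credits: 452
Step 4: Final sum = 452 + 50 = 502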